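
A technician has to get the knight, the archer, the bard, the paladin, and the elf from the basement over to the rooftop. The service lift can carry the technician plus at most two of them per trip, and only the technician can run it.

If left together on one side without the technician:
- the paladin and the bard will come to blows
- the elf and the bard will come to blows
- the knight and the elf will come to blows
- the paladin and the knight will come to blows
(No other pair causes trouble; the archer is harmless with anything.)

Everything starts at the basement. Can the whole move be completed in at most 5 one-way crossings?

Yes — this plan uses 5 crossings (≤ 5):
1. Technician goes to the rooftop with the bard and the knight.  [the basement: the archer, the elf, the paladin | the rooftop: the bard, the knight]
2. Technician goes back to the basement alone.  [the basement: the archer, the elf, the paladin | the rooftop: the bard, the knight]
3. Technician goes to the rooftop with the archer.  [the basement: the elf, the paladin | the rooftop: the archer, the bard, the knight]
4. Technician goes back to the basement alone.  [the basement: the elf, the paladin | the rooftop: the archer, the bard, the knight]
5. Technician goes to the rooftop with the elf and the paladin.  [the basement: — | the rooftop: the archer, the bard, the elf, the knight, the paladin]

Yes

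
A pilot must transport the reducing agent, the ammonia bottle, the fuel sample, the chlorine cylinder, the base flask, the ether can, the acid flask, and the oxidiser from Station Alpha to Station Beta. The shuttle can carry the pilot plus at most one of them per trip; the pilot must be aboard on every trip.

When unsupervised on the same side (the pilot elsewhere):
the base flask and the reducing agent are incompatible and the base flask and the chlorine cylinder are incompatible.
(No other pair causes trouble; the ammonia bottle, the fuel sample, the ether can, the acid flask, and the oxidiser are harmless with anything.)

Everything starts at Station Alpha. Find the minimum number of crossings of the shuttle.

Counting alone: the pilot can take at most 1 across per trip to Station Beta, so moving all 8 needs at least 8 loaded trips out, with a return between consecutive ones — at least 15 crossings.
The safety rule pushes this higher. Following every safe sequence of crossings, the most of the 8 that can be at Station Beta as the shuttle arrives there on crossing 15 is 7 — never all 8.
So no plan with fewer than 17 crossings exists, and this one achieves 17:
1. Pilot goes to Station Beta with the base flask.  [Station Alpha: the acid flask, the ammonia bottle, the chlorine cylinder, the ether can, the fuel sample, the oxidiser, the reducing agent | Station Beta: the base flask]
2. Pilot goes back to Station Alpha alone.  [Station Alpha: the acid flask, the ammonia bottle, the chlorine cylinder, the ether can, the fuel sample, the oxidiser, the reducing agent | Station Beta: the base flask]
3. Pilot goes to Station Beta with the reducing agent.  [Station Alpha: the acid flask, the ammonia bottle, the chlorine cylinder, the ether can, the fuel sample, the oxidiser | Station Beta: the base flask, the reducing agent]
4. Pilot goes back to Station Alpha with the base flask.  [Station Alpha: the acid flask, the ammonia bottle, the base flask, the chlorine cylinder, the ether can, the fuel sample, the oxidiser | Station Beta: the reducing agent]
5. Pilot goes to Station Beta with the chlorine cylinder.  [Station Alpha: the acid flask, the ammonia bottle, the base flask, the ether can, the fuel sample, the oxidiser | Station Beta: the chlorine cylinder, the reducing agent]
6. Pilot goes back to Station Alpha alone.  [Station Alpha: the acid flask, the ammonia bottle, the base flask, the ether can, the fuel sample, the oxidiser | Station Beta: the chlorine cylinder, the reducing agent]
7. Pilot goes to Station Beta with the ammonia bottle.  [Station Alpha: the acid flask, the base flask, the ether can, the fuel sample, the oxidiser | Station Beta: the ammonia bottle, the chlorine cylinder, the reducing agent]
8. Pilot goes back to Station Alpha alone.  [Station Alpha: the acid flask, the base flask, the ether can, the fuel sample, the oxidiser | Station Beta: the ammonia bottle, the chlorine cylinder, the reducing agent]
9. Pilot goes to Station Beta with the fuel sample.  [Station Alpha: the acid flask, the base flask, the ether can, the oxidiser | Station Beta: the ammonia bottle, the chlorine cylinder, the fuel sample, the reducing agent]
10. Pilot goes back to Station Alpha alone.  [Station Alpha: the acid flask, the base flask, the ether can, the oxidiser | Station Beta: the ammonia bottle, the chlorine cylinder, the fuel sample, the reducing agent]
11. Pilot goes to Station Beta with the ether can.  [Station Alpha: the acid flask, the base flask, the oxidiser | Station Beta: the ammonia bottle, the chlorine cylinder, the ether can, the fuel sample, the reducing agent]
12. Pilot goes back to Station Alpha alone.  [Station Alpha: the acid flask, the base flask, the oxidiser | Station Beta: the ammonia bottle, the chlorine cylinder, the ether can, the fuel sample, the reducing agent]
13. Pilot goes to Station Beta with the acid flask.  [Station Alpha: the base flask, the oxidiser | Station Beta: the acid flask, the ammonia bottle, the chlorine cylinder, the ether can, the fuel sample, the reducing agent]
14. Pilot goes back to Station Alpha alone.  [Station Alpha: the base flask, the oxidiser | Station Beta: the acid flask, the ammonia bottle, the chlorine cylinder, the ether can, the fuel sample, the reducing agent]
15. Pilot goes to Station Beta with the oxidiser.  [Station Alpha: the base flask | Station Beta: the acid flask, the ammonia bottle, the chlorine cylinder, the ether can, the fuel sample, the oxidiser, the reducing agent]
16. Pilot goes back to Station Alpha alone.  [Station Alpha: the base flask | Station Beta: the acid flask, the ammonia bottle, the chlorine cylinder, the ether can, the fuel sample, the oxidiser, the reducing agent]
17. Pilot goes to Station Beta with the base flask.  [Station Alpha: — | Station Beta: the acid flask, the ammonia bottle, the base flask, the chlorine cylinder, the ether can, the fuel sample, the oxidiser, the reducing agent]

17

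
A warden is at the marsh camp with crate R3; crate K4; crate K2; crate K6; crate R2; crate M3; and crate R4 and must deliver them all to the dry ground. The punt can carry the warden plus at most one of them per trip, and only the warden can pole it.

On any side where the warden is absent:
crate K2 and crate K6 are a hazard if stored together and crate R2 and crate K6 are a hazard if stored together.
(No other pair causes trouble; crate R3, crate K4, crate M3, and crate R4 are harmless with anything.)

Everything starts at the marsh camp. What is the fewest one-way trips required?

Counting alone: the warden can take at most 1 across per trip to the dry ground, so moving all 7 needs at least 7 loaded trips out, with a return between consecutive ones — at least 13 crossings.
The safety rule pushes this higher. Following every safe sequence of crossings, the most of the 7 that can be at the dry ground as the punt arrives there on crossing 13 is 6 — never all 7.
So no plan with fewer than 15 crossings exists, and this one achieves 15:
1. Warden goes to the dry ground with crate K6.
2. Warden goes back to the marsh camp alone.
3. Warden goes to the dry ground with crate R3.
4. Warden goes back to the marsh camp alone.
5. Warden goes to the dry ground with crate K4.
6. Warden goes back to the marsh camp alone.
7. Warden goes to the dry ground with crate K2.
8. Warden goes back to the marsh camp with crate K6.
9. Warden goes to the dry ground with crate R2.
10. Warden goes back to the marsh camp alone.
11. Warden goes to the dry ground with crate M3.
12. Warden goes back to the marsh camp alone.
13. Warden goes to the dry ground with crate R4.
14. Warden goes back to the marsh camp alone.
15. Warden goes to the dry ground with crate K6.

15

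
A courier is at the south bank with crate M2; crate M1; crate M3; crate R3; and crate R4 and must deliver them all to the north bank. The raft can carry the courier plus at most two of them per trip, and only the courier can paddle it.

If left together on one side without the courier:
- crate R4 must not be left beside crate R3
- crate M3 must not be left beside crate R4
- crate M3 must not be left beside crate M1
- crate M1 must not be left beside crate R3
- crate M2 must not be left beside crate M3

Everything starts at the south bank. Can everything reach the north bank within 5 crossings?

Counting alone: the courier can take at most 2 across per trip to the north bank, so moving all 5 needs at least 3 loaded trips out, with a return between consecutive ones — at least 5 crossings.
The safety rule pushes this higher. Following every safe sequence of crossings, the most of the 5 that can be at the north bank as the raft arrives there on crossing 5 is 4 — never all 5.
So the move cannot be finished within 5 crossings. (The shortest complete plan takes 7:)
1. Courier goes to the north bank with crate M3 and crate R3.  [the south bank: crate M1, crate M2, crate R4 | the north bank: crate M3, crate R3]
2. Courier goes back to the south bank alone.  [the south bank: crate M1, crate M2, crate R4 | the north bank: crate M3, crate R3]
3. Courier goes to the north bank with crate M2.  [the south bank: crate M1, crate R4 | the north bank: crate M2, crate M3, crate R3]
4. Courier goes back to the south bank with crate M3.  [the south bank: crate M1, crate M3, crate R4 | the north bank: crate M2, crate R3]
5. Courier goes to the north bank with crate M1 and crate R4.  [the south bank: crate M3 | the north bank: crate M1, crate M2, crate R3, crate R4]
6. Courier goes back to the south bank with crate R3.  [the south bank: crate M3, crate R3 | the north bank: crate M1, crate M2, crate R4]
7. Courier goes to the north bank with crate M3 and crate R3.  [the south bank: — | the north bank: crate M1, crate M2, crate M3, crate R3, crate R4]

No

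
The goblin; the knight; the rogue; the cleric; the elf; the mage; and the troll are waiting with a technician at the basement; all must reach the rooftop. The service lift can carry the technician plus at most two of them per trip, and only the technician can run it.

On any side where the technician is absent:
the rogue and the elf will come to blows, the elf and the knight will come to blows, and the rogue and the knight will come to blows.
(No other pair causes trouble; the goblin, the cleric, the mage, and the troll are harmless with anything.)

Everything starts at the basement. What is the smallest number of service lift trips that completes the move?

Counting alone: the technician can take at most 2 across per trip to the rooftop, so moving all 7 needs at least 4 loaded trips out, with a return between consecutive ones — at least 7 crossings.
The safety rule pushes this higher. Following every safe sequence of crossings, the most of the 7 that can be at the rooftop as the service lift arrives there on crossings 7, 9 is 5, 6 respectively — never all 7.
So no plan with fewer than 11 crossings exists, and this one achieves 11:
1. Technician goes to the rooftop with the knight and the rogue.  [the basement: the cleric, the elf, the goblin, the mage, the troll | the rooftop: the knight, the rogue]
2. Technician goes back to the basement with the knight.  [the basement: the cleric, the elf, the goblin, the knight, the mage, the troll | the rooftop: the rogue]
3. Technician goes to the rooftop with the goblin and the knight.  [the basement: the cleric, the elf, the mage, the troll | the rooftop: the goblin, the knight, the rogue]
4. Technician goes back to the basement with the knight.  [the basement: the cleric, the elf, the knight, the mage, the troll | the rooftop: the goblin, the rogue]
5. Technician goes to the rooftop with the cleric and the knight.  [the basement: the elf, the mage, the troll | the rooftop: the cleric, the goblin, the knight, the rogue]
6. Technician goes back to the basement with the knight.  [the basement: the elf, the knight, the mage, the troll | the rooftop: the cleric, the goblin, the rogue]
7. Technician goes to the rooftop with the knight and the mage.  [the basement: the elf, the troll | the rooftop: the cleric, the goblin, the knight, the mage, the rogue]
8. Technician goes back to the basement with the knight.  [the basement: the elf, the knight, the troll | the rooftop: the cleric, the goblin, the mage, the rogue]
9. Technician goes to the rooftop with the knight and the troll.  [the basement: the elf | the rooftop: the cleric, the goblin, the knight, the mage, the rogue, the troll]
10. Technician goes back to the basement with the knight.  [the basement: the elf, the knight | the rooftop: the cleric, the goblin, the mage, the rogue, the troll]
11. Technician goes to the rooftop with the elf and the knight.  [the basement: — | the rooftop: the cleric, the elf, the goblin, the knight, the mage, the rogue, the troll]

11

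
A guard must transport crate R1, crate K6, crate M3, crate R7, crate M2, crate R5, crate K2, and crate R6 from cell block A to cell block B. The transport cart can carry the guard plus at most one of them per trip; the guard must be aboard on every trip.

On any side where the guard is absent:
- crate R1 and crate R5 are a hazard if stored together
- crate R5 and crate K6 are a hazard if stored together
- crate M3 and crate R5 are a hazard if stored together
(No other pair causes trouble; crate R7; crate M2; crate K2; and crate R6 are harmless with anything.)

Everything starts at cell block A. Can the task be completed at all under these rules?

No

Following every safe sequence of crossings from the start, the most of the 8 that can be at cell block B as the transport cart arrives there on crossings 1, 3, 5, 7, 9, 11 is 1, 2, 3, 4, 5, 6 respectively; the best ever achieved is 6 of 8.
From crossing 13 on, no configuration arises that was not already reachable earlier: only 144 distinct safe configurations (who is on which side, and where the transport cart is) can ever be reached, none of them has everyone across, and every continuation just revisits them. So no valid plan exists.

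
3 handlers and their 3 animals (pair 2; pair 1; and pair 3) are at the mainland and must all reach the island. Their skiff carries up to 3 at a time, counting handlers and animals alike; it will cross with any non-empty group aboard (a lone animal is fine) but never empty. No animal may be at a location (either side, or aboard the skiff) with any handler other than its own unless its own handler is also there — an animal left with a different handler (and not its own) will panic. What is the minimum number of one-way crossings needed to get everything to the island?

Counting alone: each trip to the island takes at most 3 across and each return brings at least 1 back, so after t trips out (and t−1 returns) at most 3t − (t−1) of the 6 are across; that first reaches 6 at t = 3, so at least 5 crossings are needed.
The plan below uses exactly 5 crossings, so it is optimal:
1. animal 2 and handler 2 cross → the island.
2. handler 2 crosses ← the mainland.
3. handler 1, handler 2, and handler 3 cross → the island.
4. animal 2 crosses ← the mainland.
5. animal 1, animal 2, and animal 3 cross → the island.

5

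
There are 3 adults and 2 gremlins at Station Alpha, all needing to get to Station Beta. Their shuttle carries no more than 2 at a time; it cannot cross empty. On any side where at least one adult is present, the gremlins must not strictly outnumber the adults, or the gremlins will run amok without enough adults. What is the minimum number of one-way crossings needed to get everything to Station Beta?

Counting alone: each trip to Station Beta takes at most 2 across and each return brings at least 1 back, so after t trips out (and t−1 returns) at most 2t − (t−1) of the 5 are across; that first reaches 5 at t = 4, so at least 7 crossings are needed.
The plan below uses exactly 7 crossings, so it is optimal:
1. 2 gremlins → Station Beta.  (Station Alpha: 3A 0G; Station Beta: 0A 2G)
2. 1 gremlin ← Station Alpha.  (Station Alpha: 3A 1G; Station Beta: 0A 1G)
3. 2 adults → Station Beta.  (Station Alpha: 1A 1G; Station Beta: 2A 1G)
4. 1 adult ← Station Alpha.  (Station Alpha: 2A 1G; Station Beta: 1A 1G)
5. 1 adult and 1 gremlin → Station Beta.  (Station Alpha: 1A 0G; Station Beta: 2A 2G)
6. 1 gremlin ← Station Alpha.  (Station Alpha: 1A 1G; Station Beta: 2A 1G)
7. 1 adult and 1 gremlin → Station Beta.  (Station Alpha: 0A 0G; Station Beta: 3A 2G)

7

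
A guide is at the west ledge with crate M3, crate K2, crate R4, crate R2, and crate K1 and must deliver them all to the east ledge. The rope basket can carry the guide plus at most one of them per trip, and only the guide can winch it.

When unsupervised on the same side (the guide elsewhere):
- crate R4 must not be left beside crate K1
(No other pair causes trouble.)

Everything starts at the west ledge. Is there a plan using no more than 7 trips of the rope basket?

Counting alone: the guide can take at most 1 across per trip to the east ledge, so moving all 5 needs at least 5 loaded trips out, with a return between consecutive ones — at least 9 crossings.
Since 7 < 9, 7 crossings cannot be enough. (The shortest complete plan in fact takes 9:)
1. Guide goes to the east ledge with crate R4.  [the west ledge: crate K1, crate K2, crate M3, crate R2 | the east ledge: crate R4]
2. Guide goes back to the west ledge alone.  [the west ledge: crate K1, crate K2, crate M3, crate R2 | the east ledge: crate R4]
3. Guide goes to the east ledge with crate M3.  [the west ledge: crate K1, crate K2, crate R2 | the east ledge: crate M3, crate R4]
4. Guide goes back to the west ledge alone.  [the west ledge: crate K1, crate K2, crate R2 | the east ledge: crate M3, crate R4]
5. Guide goes to the east ledge with crate K2.  [the west ledge: crate K1, crate R2 | the east ledge: crate K2, crate M3, crate R4]
6. Guide goes back to the west ledge alone.  [the west ledge: crate K1, crate R2 | the east ledge: crate K2, crate M3, crate R4]
7. Guide goes to the east ledge with crate R2.  [the west ledge: crate K1 | the east ledge: crate K2, crate M3, crate R2, crate R4]
8. Guide goes back to the west ledge alone.  [the west ledge: crate K1 | the east ledge: crate K2, crate M3, crate R2, crate R4]
9. Guide goes to the east ledge with crate K1.  [the west ledge: — | the east ledge: crate K1, crate K2, crate M3, crate R2, crate R4]

No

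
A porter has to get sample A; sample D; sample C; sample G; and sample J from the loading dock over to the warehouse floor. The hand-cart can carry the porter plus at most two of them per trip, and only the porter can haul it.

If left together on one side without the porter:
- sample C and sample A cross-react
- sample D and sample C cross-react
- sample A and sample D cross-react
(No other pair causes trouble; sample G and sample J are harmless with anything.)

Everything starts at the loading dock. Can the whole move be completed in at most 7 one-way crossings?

Yes

Yes — this plan uses 7 crossings (≤ 7):
1. Porter goes to the warehouse floor with sample A and sample D.
2. Porter goes back to the loading dock with sample A.
3. Porter goes to the warehouse floor with sample A and sample G.
4. Porter goes back to the loading dock with sample A.
5. Porter goes to the warehouse floor with sample A and sample J.
6. Porter goes back to the loading dock with sample A.
7. Porter goes to the warehouse floor with sample A and sample C.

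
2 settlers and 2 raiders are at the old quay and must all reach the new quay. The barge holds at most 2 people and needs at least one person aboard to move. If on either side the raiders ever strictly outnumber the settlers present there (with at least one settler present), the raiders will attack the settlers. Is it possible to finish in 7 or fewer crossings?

Yes — this plan uses 5 crossings (≤ 7):
1. 2 raiders → the new quay.  (the old quay: 2S 0R; the new quay: 0S 2R)
2. 1 raider ← the old quay.  (the old quay: 2S 1R; the new quay: 0S 1R)
3. 2 settlers → the new quay.  (the old quay: 0S 1R; the new quay: 2S 1R)
4. 1 raider ← the old quay.  (the old quay: 0S 2R; the new quay: 2S 0R)
5. 2 raiders → the new quay.  (the old quay: 0S 0R; the new quay: 2S 2R)

Yes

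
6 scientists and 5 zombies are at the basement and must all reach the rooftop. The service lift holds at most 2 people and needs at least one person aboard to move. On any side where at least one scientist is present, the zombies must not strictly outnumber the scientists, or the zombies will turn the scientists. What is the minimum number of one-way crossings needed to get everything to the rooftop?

19

Counting alone: each trip to the rooftop takes at most 2 across and each return brings at least 1 back, so after t trips out (and t−1 returns) at most 2t − (t−1) of the 11 are across; that first reaches 11 at t = 10, so at least 19 crossings are needed.
The plan below uses exactly 19 crossings, so it is optimal:
1. 2 zombies → the rooftop.  (the basement: 6S 3Z; the rooftop: 0S 2Z)
2. 1 zombie ← the basement.  (the basement: 6S 4Z; the rooftop: 0S 1Z)
3. 2 zombies → the rooftop.  (the basement: 6S 2Z; the rooftop: 0S 3Z)
4. 1 zombie ← the basement.  (the basement: 6S 3Z; the rooftop: 0S 2Z)
5. 2 scientists → the rooftop.  (the basement: 4S 3Z; the rooftop: 2S 2Z)
6. 1 zombie ← the basement.  (the basement: 4S 4Z; the rooftop: 2S 1Z)
7. 1 scientist and 1 zombie → the rooftop.  (the basement: 3S 3Z; the rooftop: 3S 2Z)
8. 1 scientist ← the basement.  (the basement: 4S 3Z; the rooftop: 2S 2Z)
9. 1 scientist and 1 zombie → the rooftop.  (the basement: 3S 2Z; the rooftop: 3S 3Z)
10. 1 zombie ← the basement.  (the basement: 3S 3Z; the rooftop: 3S 2Z)
11. 1 scientist and 1 zombie → the rooftop.  (the basement: 2S 2Z; the rooftop: 4S 3Z)
12. 1 scientist ← the basement.  (the basement: 3S 2Z; the rooftop: 3S 3Z)
13. 1 scientist and 1 zombie → the rooftop.  (the basement: 2S 1Z; the rooftop: 4S 4Z)
14. 1 zombie ← the basement.  (the basement: 2S 2Z; the rooftop: 4S 3Z)
15. 1 scientist and 1 zombie → the rooftop.  (the basement: 1S 1Z; the rooftop: 5S 4Z)
16. 1 scientist ← the basement.  (the basement: 2S 1Z; the rooftop: 4S 4Z)
17. 1 scientist and 1 zombie → the rooftop.  (the basement: 1S 0Z; the rooftop: 5S 5Z)
18. 1 zombie ← the basement.  (the basement: 1S 1Z; the rooftop: 5S 4Z)
19. 1 scientist and 1 zombie → the rooftop.  (the basement: 0S 0Z; the rooftop: 6S 5Z)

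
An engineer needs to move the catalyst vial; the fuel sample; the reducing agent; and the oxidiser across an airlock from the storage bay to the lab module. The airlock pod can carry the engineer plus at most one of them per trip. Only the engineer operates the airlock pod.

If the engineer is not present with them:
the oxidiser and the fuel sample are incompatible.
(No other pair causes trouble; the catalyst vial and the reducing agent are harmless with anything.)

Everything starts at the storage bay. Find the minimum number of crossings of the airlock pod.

Counting alone: the engineer can take at most 1 across per trip to the lab module, so moving all 4 needs at least 4 loaded trips out, with a return between consecutive ones — at least 7 crossings.
The plan below uses exactly 7 crossings, so it is optimal:
1. Engineer goes to the lab module with the fuel sample.
2. Engineer goes back to the storage bay alone.
3. Engineer goes to the lab module with the catalyst vial.
4. Engineer goes back to the storage bay alone.
5. Engineer goes to the lab module with the reducing agent.
6. Engineer goes back to the storage bay alone.
7. Engineer goes to the lab module with the oxidiser.

7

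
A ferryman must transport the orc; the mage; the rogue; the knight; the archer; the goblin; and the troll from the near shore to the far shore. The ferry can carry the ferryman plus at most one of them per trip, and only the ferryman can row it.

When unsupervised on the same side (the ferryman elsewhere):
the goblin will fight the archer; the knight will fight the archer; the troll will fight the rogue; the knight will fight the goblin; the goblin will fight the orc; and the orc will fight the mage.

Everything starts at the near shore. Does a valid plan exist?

No

Whatever the first load, the items left behind include a forbidden pair without the ferryman. No opening move is safe, so no plan exists.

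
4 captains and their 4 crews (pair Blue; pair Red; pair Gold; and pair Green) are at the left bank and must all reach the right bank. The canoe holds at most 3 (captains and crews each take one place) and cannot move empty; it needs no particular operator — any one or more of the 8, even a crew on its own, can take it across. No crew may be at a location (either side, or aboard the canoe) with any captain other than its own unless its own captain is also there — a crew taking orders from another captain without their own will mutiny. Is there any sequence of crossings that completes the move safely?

1. captain Blue and crew Blue cross → the right bank.
2. captain Blue crosses ← the left bank.
3. captain Blue, captain Red, and crew Red cross → the right bank.
4. captain Blue and crew Blue cross ← the left bank.
5. captain Blue, captain Gold, and captain Green cross → the right bank.
6. crew Red crosses ← the left bank.
7. crew Blue and crew Red cross → the right bank.
8. crew Blue crosses ← the left bank.
9. crew Blue, crew Gold, and crew Green cross → the right bank.

Yes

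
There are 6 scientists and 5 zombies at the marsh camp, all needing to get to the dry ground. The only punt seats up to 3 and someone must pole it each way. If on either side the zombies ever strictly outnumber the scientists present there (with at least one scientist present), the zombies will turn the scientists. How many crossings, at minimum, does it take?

Counting alone: each trip to the dry ground takes at most 3 across and each return brings at least 1 back, so after t trips out (and t−1 returns) at most 3t − (t−1) of the 11 are across; that first reaches 11 at t = 5, so at least 9 crossings are needed.
The plan below uses exactly 9 crossings, so it is optimal:
1. 3 zombies → the dry ground.  (the marsh camp: 6S 2Z; the dry ground: 0S 3Z)
2. 1 zombie ← the marsh camp.  (the marsh camp: 6S 3Z; the dry ground: 0S 2Z)
3. 3 scientists → the dry ground.  (the marsh camp: 3S 3Z; the dry ground: 3S 2Z)
4. 1 scientist ← the marsh camp.  (the marsh camp: 4S 3Z; the dry ground: 2S 2Z)
5. 2 scientists and 1 zombie → the dry ground.  (the marsh camp: 2S 2Z; the dry ground: 4S 3Z)
6. 1 scientist ← the marsh camp.  (the marsh camp: 3S 2Z; the dry ground: 3S 3Z)
7. 2 scientists and 1 zombie → the dry ground.  (the marsh camp: 1S 1Z; the dry ground: 5S 4Z)
8. 1 scientist ← the marsh camp.  (the marsh camp: 2S 1Z; the dry ground: 4S 4Z)
9. 2 scientists and 1 zombie → the dry ground.  (the marsh camp: 0S 0Z; the dry ground: 6S 5Z)

9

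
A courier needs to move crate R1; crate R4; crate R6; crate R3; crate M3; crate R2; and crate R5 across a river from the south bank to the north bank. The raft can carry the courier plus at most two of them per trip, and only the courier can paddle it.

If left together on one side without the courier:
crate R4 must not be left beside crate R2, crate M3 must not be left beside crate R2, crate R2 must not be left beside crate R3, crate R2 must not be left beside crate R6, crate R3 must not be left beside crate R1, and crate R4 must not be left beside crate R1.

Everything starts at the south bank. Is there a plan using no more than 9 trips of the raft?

Yes — this plan uses 9 crossings (≤ 9):
1. Courier goes to the north bank with crate R1 and crate R2.
2. Courier goes back to the south bank alone.
3. Courier goes to the north bank with crate R5.
4. Courier goes back to the south bank alone.
5. Courier goes to the north bank with crate R4 and crate R6.
6. Courier goes back to the south bank with crate R1 and crate R2.
7. Courier goes to the north bank with crate M3 and crate R3.
8. Courier goes back to the south bank alone.
9. Courier goes to the north bank with crate R1 and crate R2.

Yes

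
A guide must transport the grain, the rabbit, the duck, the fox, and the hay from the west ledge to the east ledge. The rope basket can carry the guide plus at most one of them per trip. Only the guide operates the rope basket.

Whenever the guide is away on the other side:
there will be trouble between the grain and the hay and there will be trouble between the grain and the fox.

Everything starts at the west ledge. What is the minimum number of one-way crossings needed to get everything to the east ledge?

Counting alone: the guide can take at most 1 across per trip to the east ledge, so moving all 5 needs at least 5 loaded trips out, with a return between consecutive ones — at least 9 crossings.
The safety rule pushes this higher. Following every safe sequence of crossings, the most of the 5 that can be at the east ledge as the rope basket arrives there on crossing 9 is 4 — never all 5.
So no plan with fewer than 11 crossings exists, and this one achieves 11:
1. Guide goes to the east ledge with the grain.  [the west ledge: the duck, the fox, the hay, the rabbit | the east ledge: the grain]
2. Guide goes back to the west ledge alone.  [the west ledge: the duck, the fox, the hay, the rabbit | the east ledge: the grain]
3. Guide goes to the east ledge with the rabbit.  [the west ledge: the duck, the fox, the hay | the east ledge: the grain, the rabbit]
4. Guide goes back to the west ledge alone.  [the west ledge: the duck, the fox, the hay | the east ledge: the grain, the rabbit]
5. Guide goes to the east ledge with the duck.  [the west ledge: the fox, the hay | the east ledge: the duck, the grain, the rabbit]
6. Guide goes back to the west ledge alone.  [the west ledge: the fox, the hay | the east ledge: the duck, the grain, the rabbit]
7. Guide goes to the east ledge with the fox.  [the west ledge: the hay | the east ledge: the duck, the fox, the grain, the rabbit]
8. Guide goes back to the west ledge with the grain.  [the west ledge: the grain, the hay | the east ledge: the duck, the fox, the rabbit]
9. Guide goes to the east ledge with the hay.  [the west ledge: the grain | the east ledge: the duck, the fox, the hay, the rabbit]
10. Guide goes back to the west ledge alone.  [the west ledge: the grain | the east ledge: the duck, the fox, the hay, the rabbit]
11. Guide goes to the east ledge with the grain.  [the west ledge: — | the east ledge: the duck, the fox, the grain, the hay, the rabbit]

11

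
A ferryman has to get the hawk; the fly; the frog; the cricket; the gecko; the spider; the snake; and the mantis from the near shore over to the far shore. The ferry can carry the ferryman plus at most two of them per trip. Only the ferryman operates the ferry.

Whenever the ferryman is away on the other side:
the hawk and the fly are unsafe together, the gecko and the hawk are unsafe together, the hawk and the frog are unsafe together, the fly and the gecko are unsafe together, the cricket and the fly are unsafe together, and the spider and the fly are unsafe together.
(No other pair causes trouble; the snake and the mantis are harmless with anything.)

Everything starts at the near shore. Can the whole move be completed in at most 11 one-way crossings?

No

Counting alone: the ferryman can take at most 2 across per trip to the far shore, so moving all 8 needs at least 4 loaded trips out, with a return between consecutive ones — at least 7 crossings.
The safety rule pushes this higher. Following every safe sequence of crossings, the most of the 8 that can be at the far shore as the ferry arrives there on crossings 7, 9, 11 is 5, 6, 7 respectively — never all 8.
So the move cannot be finished within 11 crossings. (The shortest complete plan takes 13:)
1. Ferryman goes to the far shore with the fly and the hawk.
2. Ferryman goes back to the near shore with the hawk.
3. Ferryman goes to the far shore with the frog and the hawk.
4. Ferryman goes back to the near shore with the hawk.
5. Ferryman goes to the far shore with the hawk and the snake.
6. Ferryman goes back to the near shore with the hawk.
7. Ferryman goes to the far shore with the hawk and the mantis.
8. Ferryman goes back to the near shore with the hawk.
9. Ferryman goes to the far shore with the cricket and the gecko.
10. Ferryman goes back to the near shore with the fly.
11. Ferryman goes to the far shore with the hawk and the spider.
12. Ferryman goes back to the near shore with the hawk.
13. Ferryman goes to the far shore with the fly and the hawk.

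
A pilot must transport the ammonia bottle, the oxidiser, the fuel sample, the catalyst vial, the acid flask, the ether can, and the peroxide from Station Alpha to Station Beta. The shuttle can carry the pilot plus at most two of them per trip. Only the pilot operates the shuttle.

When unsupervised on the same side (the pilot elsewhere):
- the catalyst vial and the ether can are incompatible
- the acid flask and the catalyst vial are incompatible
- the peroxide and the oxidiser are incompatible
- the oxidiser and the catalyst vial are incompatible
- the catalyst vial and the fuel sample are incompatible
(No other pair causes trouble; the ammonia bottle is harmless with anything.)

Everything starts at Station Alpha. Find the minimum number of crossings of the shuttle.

Counting alone: the pilot can take at most 2 across per trip to Station Beta, so moving all 7 needs at least 4 loaded trips out, with a return between consecutive ones — at least 7 crossings.
The safety rule pushes this higher. Following every safe sequence of crossings, the most of the 7 that can be at Station Beta as the shuttle arrives there on crossing 7 is 6 — never all 7.
So no plan with fewer than 9 crossings exists, and this one achieves 9:
1. Pilot goes to Station Beta with the catalyst vial and the oxidiser.
2. Pilot goes back to Station Alpha with the oxidiser.
3. Pilot goes to Station Beta with the ammonia bottle and the oxidiser.
4. Pilot goes back to Station Alpha with the oxidiser.
5. Pilot goes to Station Beta with the fuel sample and the oxidiser.
6. Pilot goes back to Station Alpha with the catalyst vial.
7. Pilot goes to Station Beta with the acid flask and the ether can.
8. Pilot goes back to Station Alpha alone.
9. Pilot goes to Station Beta with the catalyst vial and the peroxide.

9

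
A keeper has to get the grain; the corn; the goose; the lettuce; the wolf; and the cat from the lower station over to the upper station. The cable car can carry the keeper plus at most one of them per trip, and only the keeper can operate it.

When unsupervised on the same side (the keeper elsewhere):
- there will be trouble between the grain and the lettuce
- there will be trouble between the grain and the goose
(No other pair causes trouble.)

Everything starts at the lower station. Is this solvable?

1. Keeper goes to the upper station with the grain.
2. Keeper goes back to the lower station alone.
3. Keeper goes to the upper station with the corn.
4. Keeper goes back to the lower station alone.
5. Keeper goes to the upper station with the goose.
6. Keeper goes back to the lower station with the grain.
7. Keeper goes to the upper station with the lettuce.
8. Keeper goes back to the lower station alone.
9. Keeper goes to the upper station with the wolf.
10. Keeper goes back to the lower station alone.
11. Keeper goes to the upper station with the cat.
12. Keeper goes back to the lower station alone.
13. Keeper goes to the upper station with the grain.

Yes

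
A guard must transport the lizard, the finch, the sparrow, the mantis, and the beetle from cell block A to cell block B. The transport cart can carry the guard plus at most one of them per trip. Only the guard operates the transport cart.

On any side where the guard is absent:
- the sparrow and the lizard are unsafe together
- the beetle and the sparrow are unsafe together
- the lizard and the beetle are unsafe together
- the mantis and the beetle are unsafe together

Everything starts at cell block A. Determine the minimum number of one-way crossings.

Whatever the first load, the items left behind include a forbidden pair without the guard. No opening move is safe, so no plan exists.

impossible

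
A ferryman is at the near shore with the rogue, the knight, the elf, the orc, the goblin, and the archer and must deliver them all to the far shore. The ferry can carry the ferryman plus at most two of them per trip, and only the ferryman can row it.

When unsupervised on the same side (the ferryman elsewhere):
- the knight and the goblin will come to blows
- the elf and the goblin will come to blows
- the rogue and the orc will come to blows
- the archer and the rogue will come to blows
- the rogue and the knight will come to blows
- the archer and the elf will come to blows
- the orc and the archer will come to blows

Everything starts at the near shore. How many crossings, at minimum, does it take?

Whatever the first load, the items left behind include a forbidden pair without the ferryman. No opening move is safe, so no plan exists.

impossible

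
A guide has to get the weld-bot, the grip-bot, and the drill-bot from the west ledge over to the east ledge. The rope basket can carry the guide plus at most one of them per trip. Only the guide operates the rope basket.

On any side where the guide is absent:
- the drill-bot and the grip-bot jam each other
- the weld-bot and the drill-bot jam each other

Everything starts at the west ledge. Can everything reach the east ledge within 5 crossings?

Counting alone: the guide can take at most 1 across per trip to the east ledge, so moving all 3 needs at least 3 loaded trips out, with a return between consecutive ones — at least 5 crossings.
The safety rule pushes this higher. Following every safe sequence of crossings, the most of the 3 that can be at the east ledge as the rope basket arrives there on crossing 5 is 2 — never all 3.
So the move cannot be finished within 5 crossings. (The shortest complete plan takes 7:)
1. Guide goes to the east ledge with the drill-bot.  [the west ledge: the grip-bot, the weld-bot | the east ledge: the drill-bot]
2. Guide goes back to the west ledge alone.  [the west ledge: the grip-bot, the weld-bot | the east ledge: the drill-bot]
3. Guide goes to the east ledge with the weld-bot.  [the west ledge: the grip-bot | the east ledge: the drill-bot, the weld-bot]
4. Guide goes back to the west ledge with the drill-bot.  [the west ledge: the drill-bot, the grip-bot | the east ledge: the weld-bot]
5. Guide goes to the east ledge with the grip-bot.  [the west ledge: the drill-bot | the east ledge: the grip-bot, the weld-bot]
6. Guide goes back to the west ledge alone.  [the west ledge: the drill-bot | the east ledge: the grip-bot, the weld-bot]
7. Guide goes to the east ledge with the drill-bot.  [the west ledge: — | the east ledge: the drill-bot, the grip-bot, the weld-bot]

No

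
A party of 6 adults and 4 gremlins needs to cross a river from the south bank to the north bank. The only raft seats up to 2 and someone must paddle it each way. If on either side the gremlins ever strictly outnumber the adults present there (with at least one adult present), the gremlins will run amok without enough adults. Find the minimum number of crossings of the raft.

17

Counting alone: each trip to the north bank takes at most 2 across and each return brings at least 1 back, so after t trips out (and t−1 returns) at most 2t − (t−1) of the 10 are across; that first reaches 10 at t = 9, so at least 17 crossings are needed.
The plan below uses exactly 17 crossings, so it is optimal:
1. 2 gremlins → the north bank.  (the south bank: 6A 2G; the north bank: 0A 2G)
2. 1 gremlin ← the south bank.  (the south bank: 6A 3G; the north bank: 0A 1G)
3. 2 gremlins → the north bank.  (the south bank: 6A 1G; the north bank: 0A 3G)
4. 1 gremlin ← the south bank.  (the south bank: 6A 2G; the north bank: 0A 2G)
5. 2 adults → the north bank.  (the south bank: 4A 2G; the north bank: 2A 2G)
6. 1 gremlin ← the south bank.  (the south bank: 4A 3G; the north bank: 2A 1G)
7. 1 adult and 1 gremlin → the north bank.  (the south bank: 3A 2G; the north bank: 3A 2G)
8. 1 gremlin ← the south bank.  (the south bank: 3A 3G; the north bank: 3A 1G)
9. 2 gremlins → the north bank.  (the south bank: 3A 1G; the north bank: 3A 3G)
10. 1 gremlin ← the south bank.  (the south bank: 3A 2G; the north bank: 3A 2G)
11. 1 adult and 1 gremlin → the north bank.  (the south bank: 2A 1G; the north bank: 4A 3G)
12. 1 gremlin ← the south bank.  (the south bank: 2A 2G; the north bank: 4A 2G)
13. 2 gremlins → the north bank.  (the south bank: 2A 0G; the north bank: 4A 4G)
14. 1 gremlin ← the south bank.  (the south bank: 2A 1G; the north bank: 4A 3G)
15. 1 adult and 1 gremlin → the north bank.  (the south bank: 1A 0G; the north bank: 5A 4G)
16. 1 gremlin ← the south bank.  (the south bank: 1A 1G; the north bank: 5A 3G)
17. 1 adult and 1 gremlin → the north bank.  (the south bank: 0A 0G; the north bank: 6A 4G)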